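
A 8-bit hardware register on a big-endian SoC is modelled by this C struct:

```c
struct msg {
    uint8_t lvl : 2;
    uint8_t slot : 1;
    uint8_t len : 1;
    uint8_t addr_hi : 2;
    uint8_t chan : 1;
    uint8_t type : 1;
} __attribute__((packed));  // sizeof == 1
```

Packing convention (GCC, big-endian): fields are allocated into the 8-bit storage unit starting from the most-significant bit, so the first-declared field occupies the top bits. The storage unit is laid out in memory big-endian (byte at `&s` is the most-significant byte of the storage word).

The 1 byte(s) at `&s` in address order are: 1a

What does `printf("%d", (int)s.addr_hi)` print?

2

[0]=0x1a (big-endian) → word 0x1a
lvl:2 @ bit 6 → (0x1a>>6)&0x3 = 0x0
slot:1 @ bit 5 → (0x1a>>5)&0x1 = 0x0
len:1 @ bit 4 → (0x1a>>4)&0x1 = 0x1
addr_hi:2 @ bit 2 → (0x1a>>2)&0x3 = 0x2  ←
chan:1 @ bit 1 → (0x1a>>1)&0x1 = 0x1
type:1 @ bit 0 → (0x1a>>0)&0x1 = 0x0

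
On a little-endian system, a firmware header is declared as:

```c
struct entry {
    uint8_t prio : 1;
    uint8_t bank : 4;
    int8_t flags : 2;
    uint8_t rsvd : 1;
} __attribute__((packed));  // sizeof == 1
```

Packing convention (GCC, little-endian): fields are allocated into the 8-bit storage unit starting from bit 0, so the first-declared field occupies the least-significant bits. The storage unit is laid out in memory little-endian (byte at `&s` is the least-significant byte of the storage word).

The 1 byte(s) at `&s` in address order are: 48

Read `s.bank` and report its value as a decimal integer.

[0]=0x48 (little-endian) → word 0x48
prio [0+:1] = (word>>0) & 0x1 = 0
bank [1+:4] = (word>>1) & 0xf = 4  ←
flags [5+:2] = (word>>5) & 0x3 = 2
rsvd [7+:1] = (word>>7) & 0x1 = 0

4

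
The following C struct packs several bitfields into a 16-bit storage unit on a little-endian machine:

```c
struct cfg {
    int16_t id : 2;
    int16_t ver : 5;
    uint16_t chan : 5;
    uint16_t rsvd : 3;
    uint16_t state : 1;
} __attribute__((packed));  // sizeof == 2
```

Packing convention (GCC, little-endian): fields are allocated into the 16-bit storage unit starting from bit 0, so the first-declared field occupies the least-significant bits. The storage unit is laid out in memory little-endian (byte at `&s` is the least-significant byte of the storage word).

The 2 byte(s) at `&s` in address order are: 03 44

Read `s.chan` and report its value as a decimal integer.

[0]=0x03 [1]=0x44 (little-endian) → word 0x4403
id [0+:2] = (word>>0) & 0x3 = 3
ver [2+:5] = (word>>2) & 0x1f = 0
chan [7+:5] = (word>>7) & 0x1f = 8  ←
rsvd [12+:3] = (word>>12) & 0x7 = 4
state [15+:1] = (word>>15) & 0x1 = 0

8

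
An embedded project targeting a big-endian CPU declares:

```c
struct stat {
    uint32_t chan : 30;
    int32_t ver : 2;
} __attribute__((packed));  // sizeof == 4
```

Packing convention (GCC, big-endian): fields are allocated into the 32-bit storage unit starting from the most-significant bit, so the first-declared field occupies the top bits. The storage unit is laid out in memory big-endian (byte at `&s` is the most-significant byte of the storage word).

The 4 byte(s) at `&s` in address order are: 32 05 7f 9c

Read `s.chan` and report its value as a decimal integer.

209805287

[0]=0x32 [1]=0x05 [2]=0x7f [3]=0x9c (big-endian) → word 0x32057f9c
chan:30 @ bit 2 → (0x32057f9c>>2)&0x3fffffff = 0xc815fe7  ←
ver:2 @ bit 0 → (0x32057f9c>>0)&0x3 = 0x0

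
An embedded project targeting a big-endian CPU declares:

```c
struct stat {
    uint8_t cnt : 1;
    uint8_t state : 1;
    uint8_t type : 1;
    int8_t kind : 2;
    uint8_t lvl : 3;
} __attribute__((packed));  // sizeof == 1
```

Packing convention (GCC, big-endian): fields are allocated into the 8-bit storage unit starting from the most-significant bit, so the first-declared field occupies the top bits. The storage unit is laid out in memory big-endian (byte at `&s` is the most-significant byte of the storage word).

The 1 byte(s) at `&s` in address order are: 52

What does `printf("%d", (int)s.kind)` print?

[0]=0x52 (big-endian) → word 0x52
cnt [7+:1] = (word>>7) & 0x1 = 0
state [6+:1] = (word>>6) & 0x1 = 1
type [5+:1] = (word>>5) & 0x1 = 0
kind [3+:2] = (word>>3) & 0x3 = 2  ←
lvl [0+:3] = (word>>0) & 0x7 = 2
kind signed 2b, MSB=1: 2 - 4 = -2

-2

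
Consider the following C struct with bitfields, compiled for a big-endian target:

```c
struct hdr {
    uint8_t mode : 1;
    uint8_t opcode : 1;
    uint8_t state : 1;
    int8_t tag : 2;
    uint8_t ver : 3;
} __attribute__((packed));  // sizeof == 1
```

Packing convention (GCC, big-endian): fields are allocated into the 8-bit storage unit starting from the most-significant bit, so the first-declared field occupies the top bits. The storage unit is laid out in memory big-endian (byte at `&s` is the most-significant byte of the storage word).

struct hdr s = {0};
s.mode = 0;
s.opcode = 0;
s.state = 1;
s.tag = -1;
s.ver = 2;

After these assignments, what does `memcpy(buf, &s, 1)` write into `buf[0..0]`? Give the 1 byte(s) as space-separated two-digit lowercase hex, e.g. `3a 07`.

mode:1 = 0 → 0x0 << 7 → word 0x00
opcode:1 = 0 → 0x0 << 6 → word 0x00
state:1 = 1 → 0x1 << 5 → word 0x20
tag:2 = -1 → 0x3 << 3 → word 0x38
ver:3 = 2 → 0x2 << 0 → word 0x3a
word = 0x3a → big-endian bytes:
  [0]=0x3a

3a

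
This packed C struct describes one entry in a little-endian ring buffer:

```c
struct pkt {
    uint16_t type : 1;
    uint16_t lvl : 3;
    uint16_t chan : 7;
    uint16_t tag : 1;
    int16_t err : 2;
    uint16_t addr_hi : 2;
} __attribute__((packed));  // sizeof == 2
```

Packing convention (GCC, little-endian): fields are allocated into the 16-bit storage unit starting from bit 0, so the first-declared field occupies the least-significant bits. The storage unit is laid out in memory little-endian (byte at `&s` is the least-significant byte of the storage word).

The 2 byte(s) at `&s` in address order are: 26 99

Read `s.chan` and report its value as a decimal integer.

[0]=0x26 [1]=0x99 (little-endian) → word 0x9926
type [0+:1] = (word>>0) & 0x1 = 0
lvl [1+:3] = (word>>1) & 0x7 = 3
chan [4+:7] = (word>>4) & 0x7f = 18  ←
tag [11+:1] = (word>>11) & 0x1 = 1
err [12+:2] = (word>>12) & 0x3 = 1
addr_hi [14+:2] = (word>>14) & 0x3 = 2

18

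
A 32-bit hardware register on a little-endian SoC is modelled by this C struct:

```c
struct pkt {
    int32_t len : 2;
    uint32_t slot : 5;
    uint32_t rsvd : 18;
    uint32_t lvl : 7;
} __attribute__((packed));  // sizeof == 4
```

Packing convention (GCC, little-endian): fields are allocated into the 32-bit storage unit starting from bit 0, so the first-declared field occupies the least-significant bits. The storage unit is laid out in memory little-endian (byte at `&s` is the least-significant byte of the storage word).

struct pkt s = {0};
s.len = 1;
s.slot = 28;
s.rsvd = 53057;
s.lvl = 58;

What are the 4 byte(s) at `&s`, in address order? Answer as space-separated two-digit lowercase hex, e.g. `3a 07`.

f1 a0 67 74

[0+:2] len=1 & 0x3 = 0x1; word=0x00000001
[2+:5] slot=28 & 0x1f = 0x1c; word=0x00000071
[7+:18] rsvd=53057 & 0x3ffff = 0xcf41; word=0x0067a0f1
[25+:7] lvl=58 & 0x7f = 0x3a; word=0x7467a0f1
word = 0x7467a0f1 → little-endian bytes:
  [0]=0xf1  [1]=0xa0  [2]=0x67  [3]=0x74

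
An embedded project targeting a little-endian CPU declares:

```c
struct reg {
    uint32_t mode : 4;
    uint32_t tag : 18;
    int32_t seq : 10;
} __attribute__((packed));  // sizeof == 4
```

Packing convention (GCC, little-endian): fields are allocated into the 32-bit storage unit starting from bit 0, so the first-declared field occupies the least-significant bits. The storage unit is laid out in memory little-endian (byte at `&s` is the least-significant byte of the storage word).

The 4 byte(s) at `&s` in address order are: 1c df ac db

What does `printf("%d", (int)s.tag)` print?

183793

[0]=0x1c [1]=0xdf [2]=0xac [3]=0xdb (little-endian) → word 0xdbacdf1c
mode:4 @ bit 0 → (0xdbacdf1c>>0)&0xf = 0xc
tag:18 @ bit 4 → (0xdbacdf1c>>4)&0x3ffff = 0x2cdf1  ←
seq:10 @ bit 22 → (0xdbacdf1c>>22)&0x3ff = 0x36e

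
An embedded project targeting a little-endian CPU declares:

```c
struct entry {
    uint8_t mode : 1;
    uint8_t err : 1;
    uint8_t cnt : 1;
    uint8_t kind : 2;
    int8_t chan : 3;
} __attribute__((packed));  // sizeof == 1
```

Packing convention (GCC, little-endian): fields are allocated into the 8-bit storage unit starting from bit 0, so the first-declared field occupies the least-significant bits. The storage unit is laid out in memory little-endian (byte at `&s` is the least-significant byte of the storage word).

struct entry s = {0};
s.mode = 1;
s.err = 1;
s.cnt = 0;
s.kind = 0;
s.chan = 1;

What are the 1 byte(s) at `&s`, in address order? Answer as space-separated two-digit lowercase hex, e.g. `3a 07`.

23

mode (1b) val=1 bits=0x1 at bit 0: 0x01
err (1b) val=1 bits=0x1 at bit 1: 0x03
cnt (1b) val=0 bits=0x0 at bit 2: 0x03
kind (2b) val=0 bits=0x0 at bit 3: 0x03
chan (3b) val=1 bits=0x1 at bit 5: 0x23
word = 0x23 → little-endian bytes:
  [0]=0x23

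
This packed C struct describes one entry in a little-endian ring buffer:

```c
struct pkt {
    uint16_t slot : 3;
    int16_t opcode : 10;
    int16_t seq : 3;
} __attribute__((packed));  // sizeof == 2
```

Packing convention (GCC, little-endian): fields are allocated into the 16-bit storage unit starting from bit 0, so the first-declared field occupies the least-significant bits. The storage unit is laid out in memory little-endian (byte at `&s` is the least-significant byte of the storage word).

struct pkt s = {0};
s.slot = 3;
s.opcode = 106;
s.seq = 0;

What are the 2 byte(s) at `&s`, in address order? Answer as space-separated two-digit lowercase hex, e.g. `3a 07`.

53 03

[0+:3] slot=3 & 0x7 = 0x3; word=0x0003
[3+:10] opcode=106 & 0x3ff = 0x6a; word=0x0353
[13+:3] seq=0 & 0x7 = 0x0; word=0x0353
word = 0x0353 → little-endian bytes:
  [0]=0x53  [1]=0x03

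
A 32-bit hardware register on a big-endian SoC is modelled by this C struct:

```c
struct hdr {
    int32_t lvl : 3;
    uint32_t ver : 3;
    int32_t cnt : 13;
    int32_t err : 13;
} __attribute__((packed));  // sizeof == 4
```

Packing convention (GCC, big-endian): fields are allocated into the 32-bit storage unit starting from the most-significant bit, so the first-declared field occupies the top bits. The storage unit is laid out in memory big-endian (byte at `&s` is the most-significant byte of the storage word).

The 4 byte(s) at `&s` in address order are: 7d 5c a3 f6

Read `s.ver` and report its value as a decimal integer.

[0]=0x7d [1]=0x5c [2]=0xa3 [3]=0xf6 (big-endian) → word 0x7d5ca3f6
lvl [29+:3] = (word>>29) & 0x7 = 3
ver [26+:3] = (word>>26) & 0x7 = 7  ←
cnt [13+:13] = (word>>13) & 0x1fff = 2789
err [0+:13] = (word>>0) & 0x1fff = 1014

7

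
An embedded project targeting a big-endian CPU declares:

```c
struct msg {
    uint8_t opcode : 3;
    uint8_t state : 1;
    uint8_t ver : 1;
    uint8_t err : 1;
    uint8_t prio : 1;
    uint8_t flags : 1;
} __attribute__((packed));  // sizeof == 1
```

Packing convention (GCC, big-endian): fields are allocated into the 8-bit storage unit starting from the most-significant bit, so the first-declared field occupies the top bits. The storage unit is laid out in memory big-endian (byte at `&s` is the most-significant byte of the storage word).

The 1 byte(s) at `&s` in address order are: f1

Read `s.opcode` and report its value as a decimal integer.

7

[0]=0xf1 (big-endian) → word 0xf1
opcode:3 @ bit 5 → (0xf1>>5)&0x7 = 0x7  ←
state:1 @ bit 4 → (0xf1>>4)&0x1 = 0x1
ver:1 @ bit 3 → (0xf1>>3)&0x1 = 0x0
err:1 @ bit 2 → (0xf1>>2)&0x1 = 0x0
prio:1 @ bit 1 → (0xf1>>1)&0x1 = 0x0
flags:1 @ bit 0 → (0xf1>>0)&0x1 = 0x1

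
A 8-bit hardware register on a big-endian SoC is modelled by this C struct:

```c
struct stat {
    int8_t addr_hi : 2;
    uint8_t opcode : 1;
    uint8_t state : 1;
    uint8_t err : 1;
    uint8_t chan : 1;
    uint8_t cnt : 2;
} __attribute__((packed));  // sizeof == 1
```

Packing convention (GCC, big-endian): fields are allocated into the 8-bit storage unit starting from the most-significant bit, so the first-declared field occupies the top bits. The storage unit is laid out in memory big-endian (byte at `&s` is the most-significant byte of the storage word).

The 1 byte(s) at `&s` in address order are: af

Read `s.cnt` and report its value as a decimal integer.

[0]=0xaf (big-endian) → word 0xaf
addr_hi:2 @ bit 6 → (0xaf>>6)&0x3 = 0x2
opcode:1 @ bit 5 → (0xaf>>5)&0x1 = 0x1
state:1 @ bit 4 → (0xaf>>4)&0x1 = 0x0
err:1 @ bit 3 → (0xaf>>3)&0x1 = 0x1
chan:1 @ bit 2 → (0xaf>>2)&0x1 = 0x1
cnt:2 @ bit 0 → (0xaf>>0)&0x3 = 0x3  ←

3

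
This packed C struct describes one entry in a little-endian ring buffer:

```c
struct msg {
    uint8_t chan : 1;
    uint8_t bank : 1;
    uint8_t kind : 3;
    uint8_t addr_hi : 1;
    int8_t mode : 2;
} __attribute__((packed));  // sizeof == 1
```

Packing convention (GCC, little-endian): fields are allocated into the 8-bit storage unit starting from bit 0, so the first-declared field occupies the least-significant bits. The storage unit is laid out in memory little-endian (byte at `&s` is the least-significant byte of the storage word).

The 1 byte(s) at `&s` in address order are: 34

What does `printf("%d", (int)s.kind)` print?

[0]=0x34 (little-endian) → word 0x34
chan:1 @ bit 0 → (0x34>>0)&0x1 = 0x0
bank:1 @ bit 1 → (0x34>>1)&0x1 = 0x0
kind:3 @ bit 2 → (0x34>>2)&0x7 = 0x5  ←
addr_hi:1 @ bit 5 → (0x34>>5)&0x1 = 0x1
mode:2 @ bit 6 → (0x34>>6)&0x3 = 0x0

5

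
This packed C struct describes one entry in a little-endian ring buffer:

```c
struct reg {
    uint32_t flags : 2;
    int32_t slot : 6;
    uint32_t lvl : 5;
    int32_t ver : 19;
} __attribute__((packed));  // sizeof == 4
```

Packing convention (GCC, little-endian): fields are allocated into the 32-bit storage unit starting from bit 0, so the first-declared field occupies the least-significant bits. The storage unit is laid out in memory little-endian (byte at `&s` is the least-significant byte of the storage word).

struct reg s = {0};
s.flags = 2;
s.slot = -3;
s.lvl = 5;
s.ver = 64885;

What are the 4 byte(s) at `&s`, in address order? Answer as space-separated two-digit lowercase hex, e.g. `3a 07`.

f6 a5 ae 1f

[0+:2] flags=2 & 0x3 = 0x2; word=0x00000002
[2+:6] slot=-3 & 0x3f = 0x3d; word=0x000000f6
[8+:5] lvl=5 & 0x1f = 0x5; word=0x000005f6
[13+:19] ver=64885 & 0x7ffff = 0xfd75; word=0x1faea5f6
word = 0x1faea5f6 → little-endian bytes:
  [0]=0xf6  [1]=0xa5  [2]=0xae  [3]=0x1f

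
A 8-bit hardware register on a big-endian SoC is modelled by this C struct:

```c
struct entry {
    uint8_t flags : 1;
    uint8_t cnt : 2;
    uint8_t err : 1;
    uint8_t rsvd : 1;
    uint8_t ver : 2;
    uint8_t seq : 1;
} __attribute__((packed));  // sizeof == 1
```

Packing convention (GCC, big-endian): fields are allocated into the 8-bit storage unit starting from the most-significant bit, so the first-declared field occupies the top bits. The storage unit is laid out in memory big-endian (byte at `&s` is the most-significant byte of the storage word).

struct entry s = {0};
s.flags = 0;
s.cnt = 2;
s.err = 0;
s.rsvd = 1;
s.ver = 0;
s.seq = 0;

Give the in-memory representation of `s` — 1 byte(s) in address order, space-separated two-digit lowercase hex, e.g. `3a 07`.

[7+:1] flags=0 & 0x1 = 0x0; word=0x00
[5+:2] cnt=2 & 0x3 = 0x2; word=0x40
[4+:1] err=0 & 0x1 = 0x0; word=0x40
[3+:1] rsvd=1 & 0x1 = 0x1; word=0x48
[1+:2] ver=0 & 0x3 = 0x0; word=0x48
[0+:1] seq=0 & 0x1 = 0x0; word=0x48
word = 0x48 → big-endian bytes:
  [0]=0x48

48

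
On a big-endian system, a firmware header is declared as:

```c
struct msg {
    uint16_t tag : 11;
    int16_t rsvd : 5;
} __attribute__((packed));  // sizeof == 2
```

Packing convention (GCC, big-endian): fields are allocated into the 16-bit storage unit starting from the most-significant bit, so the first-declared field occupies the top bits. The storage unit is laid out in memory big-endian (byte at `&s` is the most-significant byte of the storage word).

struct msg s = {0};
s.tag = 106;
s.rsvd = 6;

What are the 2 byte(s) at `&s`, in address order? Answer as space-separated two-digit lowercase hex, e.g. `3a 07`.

tag (11b) val=106 bits=0x6a at bit 5: 0x0d40
rsvd (5b) val=6 bits=0x6 at bit 0: 0x0d46
word = 0x0d46 → big-endian bytes:
  [0]=0x0d  [1]=0x46

0d 46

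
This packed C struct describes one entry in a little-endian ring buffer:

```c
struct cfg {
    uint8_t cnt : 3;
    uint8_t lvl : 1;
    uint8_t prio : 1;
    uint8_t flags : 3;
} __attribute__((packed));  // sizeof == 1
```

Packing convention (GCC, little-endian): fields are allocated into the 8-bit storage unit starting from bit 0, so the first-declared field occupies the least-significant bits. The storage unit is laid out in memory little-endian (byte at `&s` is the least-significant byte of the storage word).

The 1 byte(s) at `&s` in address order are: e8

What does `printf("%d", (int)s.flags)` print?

7

[0]=0xe8 (little-endian) → word 0xe8
cnt [0+:3] = (word>>0) & 0x7 = 0
lvl [3+:1] = (word>>3) & 0x1 = 1
prio [4+:1] = (word>>4) & 0x1 = 0
flags [5+:3] = (word>>5) & 0x7 = 7  ←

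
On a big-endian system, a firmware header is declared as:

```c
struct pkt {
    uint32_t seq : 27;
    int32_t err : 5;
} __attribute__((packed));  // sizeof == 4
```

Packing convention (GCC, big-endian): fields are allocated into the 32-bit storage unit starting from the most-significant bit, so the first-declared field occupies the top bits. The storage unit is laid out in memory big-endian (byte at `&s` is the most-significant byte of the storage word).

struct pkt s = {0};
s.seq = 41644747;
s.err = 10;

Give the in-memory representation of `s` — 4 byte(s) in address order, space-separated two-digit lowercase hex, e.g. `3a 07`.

4f 6e 59 6a

[5+:27] seq=41644747 & 0x7ffffff = 0x27b72cb; word=0x4f6e5960
[0+:5] err=10 & 0x1f = 0xa; word=0x4f6e596a
word = 0x4f6e596a → big-endian bytes:
  [0]=0x4f  [1]=0x6e  [2]=0x59  [3]=0x6a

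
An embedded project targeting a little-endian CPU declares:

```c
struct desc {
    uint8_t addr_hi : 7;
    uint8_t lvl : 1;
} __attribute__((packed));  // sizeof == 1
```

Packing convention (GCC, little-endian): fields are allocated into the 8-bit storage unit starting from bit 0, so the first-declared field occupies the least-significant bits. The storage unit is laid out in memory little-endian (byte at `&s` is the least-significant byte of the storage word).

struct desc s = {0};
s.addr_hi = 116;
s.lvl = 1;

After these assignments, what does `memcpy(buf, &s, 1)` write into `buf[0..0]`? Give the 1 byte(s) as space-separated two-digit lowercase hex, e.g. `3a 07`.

f4

[0+:7] addr_hi=116 & 0x7f = 0x74; word=0x74
[7+:1] lvl=1 & 0x1 = 0x1; word=0xf4
word = 0xf4 → little-endian bytes:
  [0]=0xf4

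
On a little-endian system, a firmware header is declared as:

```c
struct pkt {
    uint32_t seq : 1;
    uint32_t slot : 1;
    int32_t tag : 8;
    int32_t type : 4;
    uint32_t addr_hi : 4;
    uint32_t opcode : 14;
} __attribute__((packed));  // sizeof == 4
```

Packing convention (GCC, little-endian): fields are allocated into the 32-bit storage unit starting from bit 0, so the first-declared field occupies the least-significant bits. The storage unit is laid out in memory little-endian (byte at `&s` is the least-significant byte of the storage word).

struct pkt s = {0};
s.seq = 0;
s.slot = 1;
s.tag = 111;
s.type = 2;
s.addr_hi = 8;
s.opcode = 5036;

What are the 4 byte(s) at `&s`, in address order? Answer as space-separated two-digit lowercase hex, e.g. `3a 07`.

be 09 b2 4e

[0+:1] seq=0 & 0x1 = 0x0; word=0x00000000
[1+:1] slot=1 & 0x1 = 0x1; word=0x00000002
[2+:8] tag=111 & 0xff = 0x6f; word=0x000001be
[10+:4] type=2 & 0xf = 0x2; word=0x000009be
[14+:4] addr_hi=8 & 0xf = 0x8; word=0x000209be
[18+:14] opcode=5036 & 0x3fff = 0x13ac; word=0x4eb209be
word = 0x4eb209be → little-endian bytes:
  [0]=0xbe  [1]=0x09  [2]=0xb2  [3]=0x4e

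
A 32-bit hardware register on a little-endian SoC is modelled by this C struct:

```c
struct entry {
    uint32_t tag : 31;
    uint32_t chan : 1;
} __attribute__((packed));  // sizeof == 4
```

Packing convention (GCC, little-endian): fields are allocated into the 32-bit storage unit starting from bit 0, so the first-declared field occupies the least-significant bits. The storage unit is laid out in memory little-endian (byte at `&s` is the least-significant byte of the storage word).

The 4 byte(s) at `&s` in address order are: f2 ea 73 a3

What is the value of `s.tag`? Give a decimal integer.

594799346

[0]=0xf2 [1]=0xea [2]=0x73 [3]=0xa3 (little-endian) → word 0xa373eaf2
tag:31 @ bit 0 → (0xa373eaf2>>0)&0x7fffffff = 0x2373eaf2  ←
chan:1 @ bit 31 → (0xa373eaf2>>31)&0x1 = 0x1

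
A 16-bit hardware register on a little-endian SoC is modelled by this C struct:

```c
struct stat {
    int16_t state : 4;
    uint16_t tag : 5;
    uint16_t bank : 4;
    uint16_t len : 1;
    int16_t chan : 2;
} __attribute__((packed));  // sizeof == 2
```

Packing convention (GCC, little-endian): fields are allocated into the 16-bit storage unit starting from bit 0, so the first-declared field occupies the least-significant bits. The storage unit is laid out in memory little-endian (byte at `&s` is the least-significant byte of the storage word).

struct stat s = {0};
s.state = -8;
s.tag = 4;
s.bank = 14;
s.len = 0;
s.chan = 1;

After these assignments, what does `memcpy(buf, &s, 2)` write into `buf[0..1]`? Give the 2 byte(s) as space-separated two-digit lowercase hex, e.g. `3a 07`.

48 5c

state:4 = -8 → 0x8 << 0 → word 0x0008
tag:5 = 4 → 0x4 << 4 → word 0x0048
bank:4 = 14 → 0xe << 9 → word 0x1c48
len:1 = 0 → 0x0 << 13 → word 0x1c48
chan:2 = 1 → 0x1 << 14 → word 0x5c48
word = 0x5c48 → little-endian bytes:
  [0]=0x48  [1]=0x5c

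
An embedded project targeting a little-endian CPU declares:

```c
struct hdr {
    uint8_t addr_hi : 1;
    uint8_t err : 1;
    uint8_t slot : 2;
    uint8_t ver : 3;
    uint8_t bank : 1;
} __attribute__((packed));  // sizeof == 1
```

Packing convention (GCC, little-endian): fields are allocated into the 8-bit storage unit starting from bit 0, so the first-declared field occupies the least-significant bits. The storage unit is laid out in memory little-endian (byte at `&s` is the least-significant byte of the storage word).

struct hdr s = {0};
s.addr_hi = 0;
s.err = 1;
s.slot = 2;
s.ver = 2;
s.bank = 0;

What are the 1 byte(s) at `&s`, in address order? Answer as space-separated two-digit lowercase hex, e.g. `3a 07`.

2a

[0+:1] addr_hi=0 & 0x1 = 0x0; word=0x00
[1+:1] err=1 & 0x1 = 0x1; word=0x02
[2+:2] slot=2 & 0x3 = 0x2; word=0x0a
[4+:3] ver=2 & 0x7 = 0x2; word=0x2a
[7+:1] bank=0 & 0x1 = 0x0; word=0x2a
word = 0x2a → little-endian bytes:
  [0]=0x2a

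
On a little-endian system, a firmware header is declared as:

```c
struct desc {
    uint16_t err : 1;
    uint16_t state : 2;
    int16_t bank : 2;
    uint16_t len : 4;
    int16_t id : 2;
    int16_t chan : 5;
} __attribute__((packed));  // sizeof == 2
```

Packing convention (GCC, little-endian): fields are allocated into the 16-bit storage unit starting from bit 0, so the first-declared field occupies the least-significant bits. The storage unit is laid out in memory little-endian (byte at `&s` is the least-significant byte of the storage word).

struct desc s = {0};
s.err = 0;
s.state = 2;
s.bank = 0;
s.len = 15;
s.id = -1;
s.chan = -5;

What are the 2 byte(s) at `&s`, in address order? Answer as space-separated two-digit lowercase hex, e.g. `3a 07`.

e4 df

err:1 = 0 → 0x0 << 0 → word 0x0000
state:2 = 2 → 0x2 << 1 → word 0x0004
bank:2 = 0 → 0x0 << 3 → word 0x0004
len:4 = 15 → 0xf << 5 → word 0x01e4
id:2 = -1 → 0x3 << 9 → word 0x07e4
chan:5 = -5 → 0x1b << 11 → word 0xdfe4
word = 0xdfe4 → little-endian bytes:
  [0]=0xe4  [1]=0xdf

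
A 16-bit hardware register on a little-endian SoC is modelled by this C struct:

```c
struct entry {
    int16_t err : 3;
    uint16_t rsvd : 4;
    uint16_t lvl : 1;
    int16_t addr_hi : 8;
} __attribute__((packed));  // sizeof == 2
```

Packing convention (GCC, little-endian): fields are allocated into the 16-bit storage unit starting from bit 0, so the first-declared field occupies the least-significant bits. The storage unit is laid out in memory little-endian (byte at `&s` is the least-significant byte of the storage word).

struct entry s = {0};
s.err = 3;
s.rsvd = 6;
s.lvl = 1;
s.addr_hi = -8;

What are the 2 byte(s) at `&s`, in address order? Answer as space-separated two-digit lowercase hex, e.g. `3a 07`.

b3 f8

err (3b) val=3 bits=0x3 at bit 0: 0x0003
rsvd (4b) val=6 bits=0x6 at bit 3: 0x0033
lvl (1b) val=1 bits=0x1 at bit 7: 0x00b3
addr_hi (8b) val=-8 bits=0xf8 at bit 8: 0xf8b3
word = 0xf8b3 → little-endian bytes:
  [0]=0xb3  [1]=0xf8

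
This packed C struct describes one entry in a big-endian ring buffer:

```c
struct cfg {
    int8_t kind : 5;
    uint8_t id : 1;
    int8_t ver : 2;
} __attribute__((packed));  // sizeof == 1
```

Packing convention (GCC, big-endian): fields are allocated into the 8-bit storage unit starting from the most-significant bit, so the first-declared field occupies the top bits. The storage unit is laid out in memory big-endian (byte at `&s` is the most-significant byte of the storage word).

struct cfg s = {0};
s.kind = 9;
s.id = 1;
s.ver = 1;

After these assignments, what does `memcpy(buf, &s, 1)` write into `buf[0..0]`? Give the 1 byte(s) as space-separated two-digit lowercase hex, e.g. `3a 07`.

kind:5 = 9 → 0x9 << 3 → word 0x48
id:1 = 1 → 0x1 << 2 → word 0x4c
ver:2 = 1 → 0x1 << 0 → word 0x4d
word = 0x4d → big-endian bytes:
  [0]=0x4d

4d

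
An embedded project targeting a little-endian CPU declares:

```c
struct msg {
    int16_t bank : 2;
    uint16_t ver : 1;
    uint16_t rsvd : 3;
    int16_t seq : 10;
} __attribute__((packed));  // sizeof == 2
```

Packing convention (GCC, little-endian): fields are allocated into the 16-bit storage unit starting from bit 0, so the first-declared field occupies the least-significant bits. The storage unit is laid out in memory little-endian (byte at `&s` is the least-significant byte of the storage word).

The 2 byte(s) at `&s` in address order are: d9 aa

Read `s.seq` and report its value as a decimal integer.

[0]=0xd9 [1]=0xaa (little-endian) → word 0xaad9
bank [0+:2] = (word>>0) & 0x3 = 1
ver [2+:1] = (word>>2) & 0x1 = 0
rsvd [3+:3] = (word>>3) & 0x7 = 3
seq [6+:10] = (word>>6) & 0x3ff = 683  ←
seq signed 10b, MSB=1: 683 - 1024 = -341

-341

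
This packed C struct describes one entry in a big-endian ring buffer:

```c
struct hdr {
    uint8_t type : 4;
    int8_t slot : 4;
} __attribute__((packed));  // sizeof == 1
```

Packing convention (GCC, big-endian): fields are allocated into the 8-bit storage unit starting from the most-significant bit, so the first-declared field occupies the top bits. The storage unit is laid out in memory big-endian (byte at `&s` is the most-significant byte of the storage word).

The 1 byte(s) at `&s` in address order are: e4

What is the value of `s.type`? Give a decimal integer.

14

[0]=0xe4 (big-endian) → word 0xe4
type [4+:4] = (word>>4) & 0xf = 14  ←
slot [0+:4] = (word>>0) & 0xf = 4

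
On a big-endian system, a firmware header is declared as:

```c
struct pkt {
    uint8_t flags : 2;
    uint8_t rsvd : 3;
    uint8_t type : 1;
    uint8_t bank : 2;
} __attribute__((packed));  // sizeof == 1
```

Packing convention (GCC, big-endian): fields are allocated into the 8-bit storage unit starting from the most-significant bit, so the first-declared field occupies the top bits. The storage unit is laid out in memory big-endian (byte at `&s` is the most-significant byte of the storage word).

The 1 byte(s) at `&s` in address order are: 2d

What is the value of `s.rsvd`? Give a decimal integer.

5

[0]=0x2d (big-endian) → word 0x2d
flags:2 @ bit 6 → (0x2d>>6)&0x3 = 0x0
rsvd:3 @ bit 3 → (0x2d>>3)&0x7 = 0x5  ←
type:1 @ bit 2 → (0x2d>>2)&0x1 = 0x1
bank:2 @ bit 0 → (0x2d>>0)&0x3 = 0x1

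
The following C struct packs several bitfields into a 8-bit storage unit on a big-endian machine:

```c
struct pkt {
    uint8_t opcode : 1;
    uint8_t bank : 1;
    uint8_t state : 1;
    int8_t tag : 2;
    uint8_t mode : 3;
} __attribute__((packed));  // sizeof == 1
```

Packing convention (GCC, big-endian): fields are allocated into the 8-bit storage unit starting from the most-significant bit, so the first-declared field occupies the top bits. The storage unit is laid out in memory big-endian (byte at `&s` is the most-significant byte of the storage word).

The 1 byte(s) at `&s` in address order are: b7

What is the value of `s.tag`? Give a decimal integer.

[0]=0xb7 (big-endian) → word 0xb7
opcode [7+:1] = (word>>7) & 0x1 = 1
bank [6+:1] = (word>>6) & 0x1 = 0
state [5+:1] = (word>>5) & 0x1 = 1
tag [3+:2] = (word>>3) & 0x3 = 2  ←
mode [0+:3] = (word>>0) & 0x7 = 7
tag signed 2b, MSB=1: 2 - 4 = -2

-2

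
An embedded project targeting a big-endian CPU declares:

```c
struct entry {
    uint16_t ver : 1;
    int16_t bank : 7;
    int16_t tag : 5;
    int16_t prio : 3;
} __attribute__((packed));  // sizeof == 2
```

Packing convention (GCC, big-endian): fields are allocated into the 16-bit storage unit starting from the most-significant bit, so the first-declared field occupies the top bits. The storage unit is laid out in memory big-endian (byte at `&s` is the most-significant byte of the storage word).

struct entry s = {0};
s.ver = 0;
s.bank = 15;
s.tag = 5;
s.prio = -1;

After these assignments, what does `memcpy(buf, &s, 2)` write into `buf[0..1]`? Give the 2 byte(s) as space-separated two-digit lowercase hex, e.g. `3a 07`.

0f 2f

[15+:1] ver=0 & 0x1 = 0x0; word=0x0000
[8+:7] bank=15 & 0x7f = 0xf; word=0x0f00
[3+:5] tag=5 & 0x1f = 0x5; word=0x0f28
[0+:3] prio=-1 & 0x7 = 0x7; word=0x0f2f
word = 0x0f2f → big-endian bytes:
  [0]=0x0f  [1]=0x2f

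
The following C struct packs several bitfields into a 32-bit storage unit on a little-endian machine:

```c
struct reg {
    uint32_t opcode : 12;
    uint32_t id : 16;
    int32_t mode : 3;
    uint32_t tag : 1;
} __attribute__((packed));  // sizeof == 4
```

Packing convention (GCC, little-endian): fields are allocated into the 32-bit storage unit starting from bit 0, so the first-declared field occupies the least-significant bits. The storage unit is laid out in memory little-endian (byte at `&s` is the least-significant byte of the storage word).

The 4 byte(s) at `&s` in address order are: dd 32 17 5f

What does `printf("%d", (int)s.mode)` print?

[0]=0xdd [1]=0x32 [2]=0x17 [3]=0x5f (little-endian) → word 0x5f1732dd
opcode:12 @ bit 0 → (0x5f1732dd>>0)&0xfff = 0x2dd
id:16 @ bit 12 → (0x5f1732dd>>12)&0xffff = 0xf173
mode:3 @ bit 28 → (0x5f1732dd>>28)&0x7 = 0x5  ←
tag:1 @ bit 31 → (0x5f1732dd>>31)&0x1 = 0x0
mode signed 3b, MSB=1: 5 - 8 = -3

-3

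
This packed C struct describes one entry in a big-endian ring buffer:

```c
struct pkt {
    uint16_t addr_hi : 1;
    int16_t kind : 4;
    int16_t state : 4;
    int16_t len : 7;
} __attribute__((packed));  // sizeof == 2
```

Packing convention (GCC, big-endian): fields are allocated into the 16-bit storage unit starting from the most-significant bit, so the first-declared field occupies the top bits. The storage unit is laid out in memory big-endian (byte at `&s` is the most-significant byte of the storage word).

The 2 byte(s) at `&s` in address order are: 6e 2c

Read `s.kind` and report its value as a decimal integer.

-3

[0]=0x6e [1]=0x2c (big-endian) → word 0x6e2c
addr_hi [15+:1] = (word>>15) & 0x1 = 0
kind [11+:4] = (word>>11) & 0xf = 13  ←
state [7+:4] = (word>>7) & 0xf = 12
len [0+:7] = (word>>0) & 0x7f = 44
kind signed 4b, MSB=1: 13 - 16 = -3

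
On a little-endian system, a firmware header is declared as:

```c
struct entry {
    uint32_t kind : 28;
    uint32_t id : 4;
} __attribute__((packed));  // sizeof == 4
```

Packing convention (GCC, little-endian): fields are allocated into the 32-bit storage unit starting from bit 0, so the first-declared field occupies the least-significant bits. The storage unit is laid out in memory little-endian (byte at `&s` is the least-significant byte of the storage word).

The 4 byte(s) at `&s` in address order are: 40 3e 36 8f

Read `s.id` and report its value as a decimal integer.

8

[0]=0x40 [1]=0x3e [2]=0x36 [3]=0x8f (little-endian) → word 0x8f363e40
kind:28 @ bit 0 → (0x8f363e40>>0)&0xfffffff = 0xf363e40
id:4 @ bit 28 → (0x8f363e40>>28)&0xf = 0x8  ←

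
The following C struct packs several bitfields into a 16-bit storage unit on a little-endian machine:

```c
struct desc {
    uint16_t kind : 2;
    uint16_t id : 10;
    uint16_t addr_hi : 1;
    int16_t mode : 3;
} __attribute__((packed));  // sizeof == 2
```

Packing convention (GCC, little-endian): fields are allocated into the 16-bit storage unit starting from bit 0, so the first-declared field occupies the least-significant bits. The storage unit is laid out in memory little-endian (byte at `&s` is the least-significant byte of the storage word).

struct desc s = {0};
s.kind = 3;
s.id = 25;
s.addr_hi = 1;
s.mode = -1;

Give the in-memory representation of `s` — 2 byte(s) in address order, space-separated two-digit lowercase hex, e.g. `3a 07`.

67 f0

[0+:2] kind=3 & 0x3 = 0x3; word=0x0003
[2+:10] id=25 & 0x3ff = 0x19; word=0x0067
[12+:1] addr_hi=1 & 0x1 = 0x1; word=0x1067
[13+:3] mode=-1 & 0x7 = 0x7; word=0xf067
word = 0xf067 → little-endian bytes:
  [0]=0x67  [1]=0xf0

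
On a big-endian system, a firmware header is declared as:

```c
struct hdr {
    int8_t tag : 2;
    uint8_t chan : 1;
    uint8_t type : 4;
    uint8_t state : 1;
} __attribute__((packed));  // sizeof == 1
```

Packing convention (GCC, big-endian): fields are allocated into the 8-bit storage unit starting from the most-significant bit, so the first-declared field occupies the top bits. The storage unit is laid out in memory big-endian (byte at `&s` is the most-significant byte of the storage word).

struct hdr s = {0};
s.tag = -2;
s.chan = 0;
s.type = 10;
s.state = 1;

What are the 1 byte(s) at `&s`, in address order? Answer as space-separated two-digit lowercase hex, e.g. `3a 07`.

tag (2b) val=-2 bits=0x2 at bit 6: 0x80
chan (1b) val=0 bits=0x0 at bit 5: 0x80
type (4b) val=10 bits=0xa at bit 1: 0x94
state (1b) val=1 bits=0x1 at bit 0: 0x95
word = 0x95 → big-endian bytes:
  [0]=0x95

95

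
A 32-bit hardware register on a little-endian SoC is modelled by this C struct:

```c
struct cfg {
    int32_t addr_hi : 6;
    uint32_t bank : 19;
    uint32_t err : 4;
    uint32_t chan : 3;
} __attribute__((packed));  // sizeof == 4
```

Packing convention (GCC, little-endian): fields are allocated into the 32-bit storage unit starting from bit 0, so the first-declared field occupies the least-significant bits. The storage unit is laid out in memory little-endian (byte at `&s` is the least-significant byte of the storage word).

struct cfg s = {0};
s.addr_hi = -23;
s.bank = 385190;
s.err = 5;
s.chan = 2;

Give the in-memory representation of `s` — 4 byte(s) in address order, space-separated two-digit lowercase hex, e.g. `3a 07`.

addr_hi:6 = -23 → 0x29 << 0 → word 0x00000029
bank:19 = 385190 → 0x5e0a6 << 6 → word 0x017829a9
err:4 = 5 → 0x5 << 25 → word 0x0b7829a9
chan:3 = 2 → 0x2 << 29 → word 0x4b7829a9
word = 0x4b7829a9 → little-endian bytes:
  [0]=0xa9  [1]=0x29  [2]=0x78  [3]=0x4b

a9 29 78 4b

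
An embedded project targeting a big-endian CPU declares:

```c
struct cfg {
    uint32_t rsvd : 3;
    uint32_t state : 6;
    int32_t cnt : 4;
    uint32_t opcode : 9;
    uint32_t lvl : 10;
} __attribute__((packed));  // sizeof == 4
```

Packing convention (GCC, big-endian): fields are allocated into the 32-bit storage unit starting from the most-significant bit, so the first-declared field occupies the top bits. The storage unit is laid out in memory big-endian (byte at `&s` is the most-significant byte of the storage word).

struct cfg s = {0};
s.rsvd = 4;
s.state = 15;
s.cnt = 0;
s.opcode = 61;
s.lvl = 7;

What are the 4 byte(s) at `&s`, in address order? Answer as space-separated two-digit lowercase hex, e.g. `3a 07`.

87 80 f4 07

rsvd (3b) val=4 bits=0x4 at bit 29: 0x80000000
state (6b) val=15 bits=0xf at bit 23: 0x87800000
cnt (4b) val=0 bits=0x0 at bit 19: 0x87800000
opcode (9b) val=61 bits=0x3d at bit 10: 0x8780f400
lvl (10b) val=7 bits=0x7 at bit 0: 0x8780f407
word = 0x8780f407 → big-endian bytes:
  [0]=0x87  [1]=0x80  [2]=0xf4  [3]=0x07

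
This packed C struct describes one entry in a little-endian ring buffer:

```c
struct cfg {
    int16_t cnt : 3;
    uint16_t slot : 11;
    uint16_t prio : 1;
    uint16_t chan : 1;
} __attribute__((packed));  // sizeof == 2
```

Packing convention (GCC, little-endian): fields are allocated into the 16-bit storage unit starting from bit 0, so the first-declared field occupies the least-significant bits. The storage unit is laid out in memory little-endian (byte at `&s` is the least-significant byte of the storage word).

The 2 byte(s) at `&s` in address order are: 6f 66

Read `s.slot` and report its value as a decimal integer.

[0]=0x6f [1]=0x66 (little-endian) → word 0x666f
cnt:3 @ bit 0 → (0x666f>>0)&0x7 = 0x7
slot:11 @ bit 3 → (0x666f>>3)&0x7ff = 0x4cd  ←
prio:1 @ bit 14 → (0x666f>>14)&0x1 = 0x1
chan:1 @ bit 15 → (0x666f>>15)&0x1 = 0x0

1229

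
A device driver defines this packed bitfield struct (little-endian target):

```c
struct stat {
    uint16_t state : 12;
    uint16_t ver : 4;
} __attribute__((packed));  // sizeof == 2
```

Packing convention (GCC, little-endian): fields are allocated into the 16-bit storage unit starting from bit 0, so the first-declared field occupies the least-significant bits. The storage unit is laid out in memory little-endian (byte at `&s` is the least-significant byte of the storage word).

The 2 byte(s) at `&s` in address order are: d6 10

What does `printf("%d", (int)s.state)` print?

214

[0]=0xd6 [1]=0x10 (little-endian) → word 0x10d6
state [0+:12] = (word>>0) & 0xfff = 214  ←
ver [12+:4] = (word>>12) & 0xf = 1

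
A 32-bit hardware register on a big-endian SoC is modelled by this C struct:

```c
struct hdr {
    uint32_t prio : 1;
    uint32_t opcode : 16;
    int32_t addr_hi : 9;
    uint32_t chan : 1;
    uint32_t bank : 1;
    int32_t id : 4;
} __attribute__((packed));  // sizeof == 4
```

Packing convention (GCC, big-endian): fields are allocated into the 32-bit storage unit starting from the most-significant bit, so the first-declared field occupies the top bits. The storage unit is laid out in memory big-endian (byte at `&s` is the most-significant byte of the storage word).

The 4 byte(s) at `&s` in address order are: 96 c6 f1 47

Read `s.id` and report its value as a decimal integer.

[0]=0x96 [1]=0xc6 [2]=0xf1 [3]=0x47 (big-endian) → word 0x96c6f147
prio [31+:1] = (word>>31) & 0x1 = 1
opcode [15+:16] = (word>>15) & 0xffff = 11661
addr_hi [6+:9] = (word>>6) & 0x1ff = 453
chan [5+:1] = (word>>5) & 0x1 = 0
bank [4+:1] = (word>>4) & 0x1 = 0
id [0+:4] = (word>>0) & 0xf = 7  ←
id signed 4b, MSB=0: value = 7

7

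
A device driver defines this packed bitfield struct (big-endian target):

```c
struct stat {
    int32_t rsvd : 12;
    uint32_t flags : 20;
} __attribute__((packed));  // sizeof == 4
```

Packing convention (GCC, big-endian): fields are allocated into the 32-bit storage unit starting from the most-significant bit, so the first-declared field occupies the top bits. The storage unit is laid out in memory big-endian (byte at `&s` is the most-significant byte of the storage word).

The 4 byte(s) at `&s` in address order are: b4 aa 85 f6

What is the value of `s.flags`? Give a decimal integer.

[0]=0xb4 [1]=0xaa [2]=0x85 [3]=0xf6 (big-endian) → word 0xb4aa85f6
rsvd [20+:12] = (word>>20) & 0xfff = 2890
flags [0+:20] = (word>>0) & 0xfffff = 689654  ←

689654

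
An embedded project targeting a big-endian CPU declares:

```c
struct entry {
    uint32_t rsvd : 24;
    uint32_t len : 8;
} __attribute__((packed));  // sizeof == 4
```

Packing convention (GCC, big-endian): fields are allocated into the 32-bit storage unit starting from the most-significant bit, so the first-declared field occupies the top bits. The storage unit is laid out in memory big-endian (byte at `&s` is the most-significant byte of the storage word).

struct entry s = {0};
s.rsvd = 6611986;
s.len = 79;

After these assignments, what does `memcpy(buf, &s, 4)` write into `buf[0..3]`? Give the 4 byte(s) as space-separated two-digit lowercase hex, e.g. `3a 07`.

64 e4 12 4f

rsvd (24b) val=6611986 bits=0x64e412 at bit 8: 0x64e41200
len (8b) val=79 bits=0x4f at bit 0: 0x64e4124f
word = 0x64e4124f → big-endian bytes:
  [0]=0x64  [1]=0xe4  [2]=0x12  [3]=0x4f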